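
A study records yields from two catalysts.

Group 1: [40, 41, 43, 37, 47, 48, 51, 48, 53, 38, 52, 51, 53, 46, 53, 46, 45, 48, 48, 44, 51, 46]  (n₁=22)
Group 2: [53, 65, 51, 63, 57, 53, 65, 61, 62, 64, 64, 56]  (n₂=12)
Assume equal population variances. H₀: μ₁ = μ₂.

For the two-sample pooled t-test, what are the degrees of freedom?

df = n₁ + n₂ − 2 = 22 + 12 − 2 = 32

degrees of freedom = 32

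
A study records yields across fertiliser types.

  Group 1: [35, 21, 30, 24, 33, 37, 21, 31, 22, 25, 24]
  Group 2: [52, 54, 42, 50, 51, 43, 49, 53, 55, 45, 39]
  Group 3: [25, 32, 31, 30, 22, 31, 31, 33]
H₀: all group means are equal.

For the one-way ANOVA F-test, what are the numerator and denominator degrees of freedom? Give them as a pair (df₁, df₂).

k = 3 groups, N = 30 total
df = (k−1, N−k) = (3−1, 30−3) = (2, 27)

degrees of freedom = [2, 27]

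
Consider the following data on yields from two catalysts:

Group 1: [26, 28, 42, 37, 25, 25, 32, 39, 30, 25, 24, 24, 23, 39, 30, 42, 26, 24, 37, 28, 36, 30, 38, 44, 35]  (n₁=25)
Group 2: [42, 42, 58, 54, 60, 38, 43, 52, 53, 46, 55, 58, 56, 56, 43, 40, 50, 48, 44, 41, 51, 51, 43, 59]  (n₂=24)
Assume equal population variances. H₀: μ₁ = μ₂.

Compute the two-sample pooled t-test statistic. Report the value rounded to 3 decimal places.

test statistic = -9.142

x̄₁=31.560, s₁=6.721, n₁=25
x̄₂=49.292, s₂=6.856, n₂=24
s_p² = [24·6.721² + 23·6.856²]/47 = 46.0663
SE = √(s_p²·(1/25+1/24)) = 1.9396
t = (31.560−49.292)/1.9396 = -9.1419
df = 47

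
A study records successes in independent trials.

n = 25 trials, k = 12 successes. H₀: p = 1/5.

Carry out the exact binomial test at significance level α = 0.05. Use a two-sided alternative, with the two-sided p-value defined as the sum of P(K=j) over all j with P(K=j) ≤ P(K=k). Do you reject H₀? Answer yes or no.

reject H₀: yes

Exact binomial: n=25, k=12, p₀=1/5=0.2000
P(X=j) = C(n,j)·p₀^j·(1−p₀)^(n−j); p = Σ P(X=j) over j with P(X=j) ≤ P(X=12)
p-value (two-sided) = 0.00154
At α=0.05: p < α → reject H₀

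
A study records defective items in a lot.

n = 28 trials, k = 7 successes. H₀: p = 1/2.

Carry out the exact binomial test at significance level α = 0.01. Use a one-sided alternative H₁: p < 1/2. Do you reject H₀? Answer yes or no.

reject H₀: yes

Exact binomial: n=28, k=7, p₀=1/2=0.5000
P(X≤7) from Σ C(n,i)·p₀^i·(1−p₀)^(n−i)
p-value (one-sided, H₁ less) = 0.00627
At α=0.01: p < α → reject H₀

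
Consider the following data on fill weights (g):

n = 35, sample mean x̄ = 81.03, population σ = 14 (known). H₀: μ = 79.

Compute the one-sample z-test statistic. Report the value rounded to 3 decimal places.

test statistic = 0.858

SE = σ/√n = 14/√35 = 2.3664
z = (x̄−μ₀)/SE = (81.03−79)/2.3664 = 0.8578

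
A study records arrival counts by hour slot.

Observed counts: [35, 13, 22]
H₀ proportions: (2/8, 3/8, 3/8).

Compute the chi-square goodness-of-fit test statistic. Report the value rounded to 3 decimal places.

test statistic = 24.876

n = 70; E_i = n·p_i = [17.50, 26.25, 26.25]
χ² = (35−17.50)²/17.50 + (13−26.25)²/26.25 + (22−26.25)²/26.25 = 24.8762
df = 2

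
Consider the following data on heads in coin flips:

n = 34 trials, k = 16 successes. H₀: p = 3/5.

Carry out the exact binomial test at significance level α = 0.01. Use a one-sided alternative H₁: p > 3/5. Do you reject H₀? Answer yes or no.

Exact binomial: n=34, k=16, p₀=3/5=0.6000
P(X≥16) from Σ C(n,i)·p₀^i·(1−p₀)^(n−i)
p-value (one-sided, H₁ greater) = 0.95556
At α=0.01: p ≥ α → fail to reject H₀

reject H₀: no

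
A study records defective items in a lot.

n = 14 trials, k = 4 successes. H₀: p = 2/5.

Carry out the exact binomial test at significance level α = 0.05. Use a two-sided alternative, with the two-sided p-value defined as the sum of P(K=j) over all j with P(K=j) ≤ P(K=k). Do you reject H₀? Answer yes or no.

Exact binomial: n=14, k=4, p₀=2/5=0.4000
P(X=j) = C(n,j)·p₀^j·(1−p₀)^(n−j); p = Σ P(X=j) over j with P(X=j) ≤ P(X=4)
p-value (two-sided) = 0.42940
At α=0.05: p ≥ α → fail to reject H₀

reject H₀: no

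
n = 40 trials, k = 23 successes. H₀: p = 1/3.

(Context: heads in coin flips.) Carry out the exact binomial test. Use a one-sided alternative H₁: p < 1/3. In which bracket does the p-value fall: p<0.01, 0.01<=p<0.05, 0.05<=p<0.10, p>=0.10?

p-value bracket: p>=0.10

Exact binomial: n=40, k=23, p₀=1/3=0.3333
P(X≤23) from Σ C(n,i)·p₀^i·(1−p₀)^(n−i)
p-value (one-sided, H₁ less) = 0.99951
→ bracket: p>=0.10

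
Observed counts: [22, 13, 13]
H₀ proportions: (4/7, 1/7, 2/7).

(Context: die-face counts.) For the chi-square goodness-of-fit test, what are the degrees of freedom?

degrees of freedom = 2

df = k − 1 = 3 − 1 = 2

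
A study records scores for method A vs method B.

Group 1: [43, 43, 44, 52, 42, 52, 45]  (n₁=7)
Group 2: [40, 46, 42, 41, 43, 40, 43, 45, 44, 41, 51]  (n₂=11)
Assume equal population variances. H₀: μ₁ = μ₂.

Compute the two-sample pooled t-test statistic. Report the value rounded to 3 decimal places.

test statistic = 1.458

x̄₁=45.857, s₁=4.298, n₁=7
x̄₂=43.273, s₂=3.228, n₂=11
s_p² = [6·4.298² + 10·3.228²]/16 = 13.4399
SE = √(s_p²·(1/7+1/11)) = 1.7725
t = (45.857−43.273)/1.7725 = 1.4581
df = 16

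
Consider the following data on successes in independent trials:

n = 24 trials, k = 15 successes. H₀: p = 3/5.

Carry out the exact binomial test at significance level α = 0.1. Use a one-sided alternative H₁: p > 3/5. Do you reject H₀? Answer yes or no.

Exact binomial: n=24, k=15, p₀=3/5=0.6000
P(X≥15) from Σ C(n,i)·p₀^i·(1−p₀)^(n−i)
p-value (one-sided, H₁ greater) = 0.48908
At α=0.1: p ≥ α → fail to reject H₀

reject H₀: no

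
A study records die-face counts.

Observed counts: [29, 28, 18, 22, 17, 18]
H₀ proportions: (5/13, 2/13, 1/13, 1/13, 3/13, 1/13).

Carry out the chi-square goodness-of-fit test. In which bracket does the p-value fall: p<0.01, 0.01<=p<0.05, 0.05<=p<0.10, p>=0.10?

p-value bracket: p<0.01

n = 132; E_i = n·p_i = [50.77, 20.31, 10.15, 10.15, 30.46, 10.15]
χ² = (29−50.77)²/50.77 + (28−20.31)²/20.31 + (18−10.15)²/10.15 + (22−10.15)²/10.15 + (17−30.46)²/30.46 + (18−10.15)²/10.15 = 44.1434
df = 5
p-value (upper-tail) = 0.00000
→ bracket: p<0.01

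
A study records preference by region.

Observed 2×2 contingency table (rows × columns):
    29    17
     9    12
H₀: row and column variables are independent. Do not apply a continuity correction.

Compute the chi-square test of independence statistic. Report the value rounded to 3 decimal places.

test statistic = 2.393

Row totals [46, 21], col totals [38, 29], n=67
χ² = (29−26.09)²/26.09 + (17−19.91)²/19.91 + (9−11.91)²/11.91 + (12−9.09)²/9.09 = 2.3932
df = 1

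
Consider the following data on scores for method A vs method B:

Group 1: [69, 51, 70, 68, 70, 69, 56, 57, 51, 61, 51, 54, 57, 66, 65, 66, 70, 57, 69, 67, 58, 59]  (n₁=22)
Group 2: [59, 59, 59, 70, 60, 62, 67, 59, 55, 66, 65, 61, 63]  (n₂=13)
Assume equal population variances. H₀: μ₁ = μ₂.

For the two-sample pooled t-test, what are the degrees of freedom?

df = n₁ + n₂ − 2 = 22 + 13 − 2 = 33

degrees of freedom = 33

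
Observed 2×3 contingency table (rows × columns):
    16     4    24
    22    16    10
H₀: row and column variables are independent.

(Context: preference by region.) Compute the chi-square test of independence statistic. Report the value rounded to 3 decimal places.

test statistic = 13.764

Row totals [44, 48], col totals [38, 20, 34], n=92
χ² = (16−18.17)²/18.17 + (4−9.57)²/9.57 + (24−16.26)²/16.26 + (22−19.83)²/19.83 + (16−10.43)²/10.43 + (10−17.74)²/17.74 = 13.7642
df = 2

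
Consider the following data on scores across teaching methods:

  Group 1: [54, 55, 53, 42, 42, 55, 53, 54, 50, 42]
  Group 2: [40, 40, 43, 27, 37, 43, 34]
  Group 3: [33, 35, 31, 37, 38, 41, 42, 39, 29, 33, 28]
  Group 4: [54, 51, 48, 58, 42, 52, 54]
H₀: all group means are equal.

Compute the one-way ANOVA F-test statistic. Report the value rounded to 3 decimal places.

test statistic = 22.075

Group means [50.00, 37.71, 35.09, 51.29], grand mean 43.114
SSB = Σnᵢ(x̄ᵢ−x̄)² = 1853.777; SSW = ΣΣ(x−x̄ᵢ)² = 867.766
MSB = 1853.777/3 = 617.9255; MSW = 867.766/31 = 27.9925
F = MSB/MSW = 22.0747
df = (3, 31)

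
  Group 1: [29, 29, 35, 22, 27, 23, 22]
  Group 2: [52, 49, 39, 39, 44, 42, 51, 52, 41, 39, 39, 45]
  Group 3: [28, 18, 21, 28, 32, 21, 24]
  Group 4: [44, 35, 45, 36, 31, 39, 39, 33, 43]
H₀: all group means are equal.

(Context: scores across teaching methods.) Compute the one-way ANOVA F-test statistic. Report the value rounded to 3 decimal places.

Group means [26.71, 44.33, 24.57, 38.33], grand mean 35.314
SSB = Σnᵢ(x̄ᵢ−x̄)² = 2383.733; SSW = ΣΣ(x−x̄ᵢ)² = 797.810
MSB = 2383.733/3 = 794.5778; MSW = 797.810/31 = 25.7358
F = MSB/MSW = 30.8744
df = (3, 31)

test statistic = 30.874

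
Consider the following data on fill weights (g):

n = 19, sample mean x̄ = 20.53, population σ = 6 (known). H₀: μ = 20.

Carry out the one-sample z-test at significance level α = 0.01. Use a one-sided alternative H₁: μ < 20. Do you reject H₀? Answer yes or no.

reject H₀: no

SE = σ/√n = 6/√19 = 1.3765
z = (x̄−μ₀)/SE = (20.53−20)/1.3765 = 0.3850
p-value (one-sided, H₁ less) = 0.64989
At α=0.01: p ≥ α → fail to reject H₀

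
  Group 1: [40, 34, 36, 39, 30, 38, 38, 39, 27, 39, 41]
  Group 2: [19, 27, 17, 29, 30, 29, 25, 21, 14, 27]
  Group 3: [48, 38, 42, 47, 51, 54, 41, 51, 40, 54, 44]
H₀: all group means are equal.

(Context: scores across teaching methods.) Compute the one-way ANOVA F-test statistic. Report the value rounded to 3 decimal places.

test statistic = 47.896

Group means [36.45, 23.80, 46.36], grand mean 35.906
SSB = Σnᵢ(x̄ᵢ−x̄)² = 2671.846; SSW = ΣΣ(x−x̄ᵢ)² = 808.873
MSB = 2671.846/2 = 1335.9230; MSW = 808.873/29 = 27.8922
F = MSB/MSW = 47.8960
df = (2, 29)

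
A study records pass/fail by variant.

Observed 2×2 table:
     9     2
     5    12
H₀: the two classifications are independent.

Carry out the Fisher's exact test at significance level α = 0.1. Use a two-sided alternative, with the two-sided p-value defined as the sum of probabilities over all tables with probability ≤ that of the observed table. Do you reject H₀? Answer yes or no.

reject H₀: yes

Margins: r₁=11, r₂=17, c₁=14, c₂=14, n=28
p_obs = C(11,9)·C(17,5)/C(28,14); sum pmf over tables with pmf ≤ p_obs
p-value (two-sided) = 0.01831
At α=0.1: p < α → reject H₀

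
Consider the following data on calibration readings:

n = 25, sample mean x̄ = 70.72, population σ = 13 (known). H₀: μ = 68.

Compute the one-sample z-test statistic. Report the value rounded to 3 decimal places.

SE = σ/√n = 13/√25 = 2.6000
z = (x̄−μ₀)/SE = (70.72−68)/2.6000 = 1.0462

test statistic = 1.046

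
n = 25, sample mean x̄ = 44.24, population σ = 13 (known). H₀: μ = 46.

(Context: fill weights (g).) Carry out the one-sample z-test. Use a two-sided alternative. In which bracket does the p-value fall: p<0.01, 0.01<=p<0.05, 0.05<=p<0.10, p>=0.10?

SE = σ/√n = 13/√25 = 2.6000
z = (x̄−μ₀)/SE = (44.24−46)/2.6000 = -0.6769
p-value (two-sided) = 0.49845
→ bracket: p>=0.10

p-value bracket: p>=0.10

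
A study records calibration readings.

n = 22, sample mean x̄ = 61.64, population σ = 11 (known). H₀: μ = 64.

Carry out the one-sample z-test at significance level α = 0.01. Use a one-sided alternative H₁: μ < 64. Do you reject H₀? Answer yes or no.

reject H₀: no

SE = σ/√n = 11/√22 = 2.3452
z = (x̄−μ₀)/SE = (61.64−64)/2.3452 = -1.0063
p-value (one-sided, H₁ less) = 0.15713
At α=0.01: p ≥ α → fail to reject H₀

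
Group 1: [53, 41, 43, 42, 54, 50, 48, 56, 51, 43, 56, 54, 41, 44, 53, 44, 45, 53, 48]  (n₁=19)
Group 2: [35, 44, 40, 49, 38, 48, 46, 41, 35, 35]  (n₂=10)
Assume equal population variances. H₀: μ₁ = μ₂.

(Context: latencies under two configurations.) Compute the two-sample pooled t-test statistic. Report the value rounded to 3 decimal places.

test statistic = 3.472

x̄₁=48.368, s₁=5.325, n₁=19
x̄₂=41.100, s₂=5.425, n₂=10
s_p² = [18·5.325² + 9·5.425²]/27 = 28.7156
SE = √(s_p²·(1/19+1/10)) = 2.0935
t = (48.368−41.100)/2.0935 = 3.4718
df = 27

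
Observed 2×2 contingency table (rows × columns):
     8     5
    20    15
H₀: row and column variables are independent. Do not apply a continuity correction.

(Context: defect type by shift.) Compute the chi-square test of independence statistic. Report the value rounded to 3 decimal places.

test statistic = 0.075

Row totals [13, 35], col totals [28, 20], n=48
χ² = (8−7.58)²/7.58 + (5−5.42)²/5.42 + (20−20.42)²/20.42 + (15−14.58)²/14.58 = 0.0754
df = 1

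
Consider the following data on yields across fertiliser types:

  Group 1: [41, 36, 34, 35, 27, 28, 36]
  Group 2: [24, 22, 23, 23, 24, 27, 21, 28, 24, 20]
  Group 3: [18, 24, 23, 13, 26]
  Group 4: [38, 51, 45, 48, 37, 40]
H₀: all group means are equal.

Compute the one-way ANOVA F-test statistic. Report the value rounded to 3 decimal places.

test statistic = 33.580

Group means [33.86, 23.60, 20.80, 43.17], grand mean 29.857
SSB = Σnᵢ(x̄ᵢ−x̄)² = 1976.538; SSW = ΣΣ(x−x̄ᵢ)² = 470.890
MSB = 1976.538/3 = 658.8460; MSW = 470.890/24 = 19.6204
F = MSB/MSW = 33.5796
df = (3, 24)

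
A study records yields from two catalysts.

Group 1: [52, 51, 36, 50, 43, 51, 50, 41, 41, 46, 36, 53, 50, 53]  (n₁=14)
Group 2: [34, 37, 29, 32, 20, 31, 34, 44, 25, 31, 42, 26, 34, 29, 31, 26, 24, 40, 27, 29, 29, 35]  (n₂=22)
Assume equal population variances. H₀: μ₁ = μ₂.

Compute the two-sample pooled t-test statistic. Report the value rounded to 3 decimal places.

x̄₁=46.643, s₁=6.109, n₁=14
x̄₂=31.318, s₂=5.923, n₂=22
s_p² = [13·6.109² + 21·5.923²]/34 = 35.9408
SE = √(s_p²·(1/14+1/22)) = 2.0496
t = (46.643−31.318)/2.0496 = 7.4769
df = 34

test statistic = 7.477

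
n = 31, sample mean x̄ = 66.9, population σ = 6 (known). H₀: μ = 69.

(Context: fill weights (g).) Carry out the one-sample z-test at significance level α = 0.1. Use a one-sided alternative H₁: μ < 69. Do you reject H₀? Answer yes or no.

reject H₀: yes

SE = σ/√n = 6/√31 = 1.0776
z = (x̄−μ₀)/SE = (66.9−69)/1.0776 = -1.9487
p-value (one-sided, H₁ less) = 0.02566
At α=0.1: p < α → reject H₀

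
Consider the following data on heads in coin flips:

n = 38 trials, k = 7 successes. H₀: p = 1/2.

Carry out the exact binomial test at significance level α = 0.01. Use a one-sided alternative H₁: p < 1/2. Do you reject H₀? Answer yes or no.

reject H₀: yes

Exact binomial: n=38, k=7, p₀=1/2=0.5000
P(X≤7) from Σ C(n,i)·p₀^i·(1−p₀)^(n−i)
p-value (one-sided, H₁ less) = 0.00006
At α=0.01: p < α → reject H₀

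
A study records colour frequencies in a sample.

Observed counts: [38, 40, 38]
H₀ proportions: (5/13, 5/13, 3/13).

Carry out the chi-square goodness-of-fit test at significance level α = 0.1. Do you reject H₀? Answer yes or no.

n = 116; E_i = n·p_i = [44.62, 44.62, 26.77]
χ² = (38−44.62)²/44.62 + (40−44.62)²/44.62 + (38−26.77)²/26.77 = 6.1701
df = 2
p-value (upper-tail) = 0.04573
At α=0.1: p < α → reject H₀

reject H₀: yes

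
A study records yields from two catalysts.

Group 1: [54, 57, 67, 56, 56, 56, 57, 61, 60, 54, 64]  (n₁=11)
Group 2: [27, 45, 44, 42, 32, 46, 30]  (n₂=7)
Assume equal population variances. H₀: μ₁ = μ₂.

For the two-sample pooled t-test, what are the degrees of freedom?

degrees of freedom = 16

df = n₁ + n₂ − 2 = 11 + 7 − 2 = 16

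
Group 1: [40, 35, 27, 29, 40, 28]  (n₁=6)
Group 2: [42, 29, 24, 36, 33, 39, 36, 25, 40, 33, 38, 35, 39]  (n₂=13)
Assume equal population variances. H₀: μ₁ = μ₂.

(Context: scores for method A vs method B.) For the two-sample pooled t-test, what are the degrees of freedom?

degrees of freedom = 17

df = n₁ + n₂ − 2 = 6 + 13 − 2 = 17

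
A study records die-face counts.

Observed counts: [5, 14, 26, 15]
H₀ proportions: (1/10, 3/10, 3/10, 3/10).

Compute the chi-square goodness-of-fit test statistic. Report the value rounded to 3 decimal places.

test statistic = 5.111

n = 60; E_i = n·p_i = [6.00, 18.00, 18.00, 18.00]
χ² = (5−6.00)²/6.00 + (14−18.00)²/18.00 + (26−18.00)²/18.00 + (15−18.00)²/18.00 = 5.1111
df = 3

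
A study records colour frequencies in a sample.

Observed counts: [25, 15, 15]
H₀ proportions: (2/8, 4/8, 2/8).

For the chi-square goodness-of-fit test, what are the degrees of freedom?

df = k − 1 = 3 − 1 = 2

degrees of freedom = 2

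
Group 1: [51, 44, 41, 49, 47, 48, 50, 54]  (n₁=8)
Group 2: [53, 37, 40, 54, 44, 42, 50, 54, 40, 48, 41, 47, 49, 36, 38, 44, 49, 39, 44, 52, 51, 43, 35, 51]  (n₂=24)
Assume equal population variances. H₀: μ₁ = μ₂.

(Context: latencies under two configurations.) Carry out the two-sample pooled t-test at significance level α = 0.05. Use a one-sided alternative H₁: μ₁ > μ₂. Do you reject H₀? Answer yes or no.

x̄₁=48.000, s₁=4.071, n₁=8
x̄₂=45.042, s₂=6.003, n₂=24
s_p² = [7·4.071² + 23·6.003²]/30 = 31.4986
SE = √(s_p²·(1/8+1/24)) = 2.2912
t = (48.000−45.042)/2.2912 = 1.2912
df = 30
p-value (one-sided, H₁ greater) = 0.10326
At α=0.05: p ≥ α → fail to reject H₀

reject H₀: no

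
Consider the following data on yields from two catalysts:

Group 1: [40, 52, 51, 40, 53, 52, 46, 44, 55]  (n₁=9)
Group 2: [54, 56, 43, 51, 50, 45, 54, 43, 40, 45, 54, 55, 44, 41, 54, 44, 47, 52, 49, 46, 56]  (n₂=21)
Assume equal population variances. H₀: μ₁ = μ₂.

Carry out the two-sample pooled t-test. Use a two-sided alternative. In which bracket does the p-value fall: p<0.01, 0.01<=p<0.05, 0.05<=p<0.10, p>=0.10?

x̄₁=48.111, s₁=5.732, n₁=9
x̄₂=48.714, s₂=5.283, n₂=21
s_p² = [8·5.732² + 20·5.283²]/28 = 29.3277
SE = √(s_p²·(1/9+1/21)) = 2.1576
t = (48.111−48.714)/2.1576 = -0.2796
df = 28
p-value (two-sided) = 0.78187
→ bracket: p>=0.10

p-value bracket: p>=0.10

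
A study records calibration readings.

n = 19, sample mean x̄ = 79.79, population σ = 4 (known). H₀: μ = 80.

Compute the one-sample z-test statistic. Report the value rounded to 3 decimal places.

test statistic = -0.229

SE = σ/√n = 4/√19 = 0.9177
z = (x̄−μ₀)/SE = (79.79−80)/0.9177 = -0.2288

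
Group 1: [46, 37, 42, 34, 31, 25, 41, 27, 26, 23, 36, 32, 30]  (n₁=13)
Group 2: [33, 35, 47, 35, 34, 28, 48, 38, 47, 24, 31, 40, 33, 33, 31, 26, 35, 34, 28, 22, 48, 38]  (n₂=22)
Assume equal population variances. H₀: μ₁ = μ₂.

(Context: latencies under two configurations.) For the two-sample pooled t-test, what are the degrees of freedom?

df = n₁ + n₂ − 2 = 13 + 22 − 2 = 33

degrees of freedom = 33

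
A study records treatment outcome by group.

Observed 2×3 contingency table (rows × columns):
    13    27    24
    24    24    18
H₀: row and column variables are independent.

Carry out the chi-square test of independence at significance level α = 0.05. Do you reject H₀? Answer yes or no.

reject H₀: no

Row totals [64, 66], col totals [37, 51, 42], n=130
χ² = (13−18.22)²/18.22 + (27−25.11)²/25.11 + (24−20.68)²/20.68 + (24−18.78)²/18.78 + (24−25.89)²/25.89 + (18−21.32)²/21.32 = 4.2741
df = 2
p-value (upper-tail) = 0.11800
At α=0.05: p ≥ α → fail to reject H₀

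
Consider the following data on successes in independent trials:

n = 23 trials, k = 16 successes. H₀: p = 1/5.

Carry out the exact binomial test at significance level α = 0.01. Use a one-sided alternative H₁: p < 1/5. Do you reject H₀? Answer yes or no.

reject H₀: no

Exact binomial: n=23, k=16, p₀=1/5=0.2000
P(X≤16) from Σ C(n,i)·p₀^i·(1−p₀)^(n−i)
p-value (one-sided, H₁ less) = 1.00000
At α=0.01: p ≥ α → fail to reject H₀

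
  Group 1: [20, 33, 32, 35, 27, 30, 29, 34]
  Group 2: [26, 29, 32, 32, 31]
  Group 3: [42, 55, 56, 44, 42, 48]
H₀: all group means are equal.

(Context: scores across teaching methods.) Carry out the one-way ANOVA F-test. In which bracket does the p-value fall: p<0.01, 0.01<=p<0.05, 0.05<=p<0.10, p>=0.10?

p-value bracket: p<0.01

Group means [30.00, 30.00, 47.83], grand mean 35.632
SSB = Σnᵢ(x̄ᵢ−x̄)² = 1305.588; SSW = ΣΣ(x−x̄ᵢ)² = 390.833
MSB = 1305.588/2 = 652.7939; MSW = 390.833/16 = 24.4271
F = MSB/MSW = 26.7242
df = (2, 16)
p-value (upper-tail) = 0.00001
→ bracket: p<0.01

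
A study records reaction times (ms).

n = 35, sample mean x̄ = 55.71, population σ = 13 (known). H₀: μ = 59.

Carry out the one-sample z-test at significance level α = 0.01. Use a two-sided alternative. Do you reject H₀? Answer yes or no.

reject H₀: no

SE = σ/√n = 13/√35 = 2.1974
z = (x̄−μ₀)/SE = (55.71−59)/2.1974 = -1.4972
p-value (two-sided) = 0.13434
At α=0.01: p ≥ α → fail to reject H₀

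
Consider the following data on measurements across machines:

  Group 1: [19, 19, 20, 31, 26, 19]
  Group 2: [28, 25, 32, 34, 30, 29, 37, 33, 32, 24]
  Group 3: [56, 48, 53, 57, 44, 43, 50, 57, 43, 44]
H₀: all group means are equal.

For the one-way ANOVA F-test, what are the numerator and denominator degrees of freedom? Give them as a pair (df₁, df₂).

k = 3 groups, N = 26 total
df = (k−1, N−k) = (3−1, 26−3) = (2, 23)

degrees of freedom = [2, 23]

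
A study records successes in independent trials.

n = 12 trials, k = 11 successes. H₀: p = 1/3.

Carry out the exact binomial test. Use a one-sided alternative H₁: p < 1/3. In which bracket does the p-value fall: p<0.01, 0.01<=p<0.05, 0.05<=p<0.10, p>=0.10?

p-value bracket: p>=0.10

Exact binomial: n=12, k=11, p₀=1/3=0.3333
P(X≤11) from Σ C(n,i)·p₀^i·(1−p₀)^(n−i)
p-value (one-sided, H₁ less) = 1.00000
→ bracket: p>=0.10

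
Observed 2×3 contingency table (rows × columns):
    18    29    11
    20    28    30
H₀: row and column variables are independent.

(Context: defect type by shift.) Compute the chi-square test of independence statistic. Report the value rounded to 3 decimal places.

Row totals [58, 78], col totals [38, 57, 41], n=136
χ² = (18−16.21)²/16.21 + (29−24.31)²/24.31 + (11−17.49)²/17.49 + (20−21.79)²/21.79 + (28−32.69)²/32.69 + (30−23.51)²/23.51 = 6.1188
df = 2

test statistic = 6.119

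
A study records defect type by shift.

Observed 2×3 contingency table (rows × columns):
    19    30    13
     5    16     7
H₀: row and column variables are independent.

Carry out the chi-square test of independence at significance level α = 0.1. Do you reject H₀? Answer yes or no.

Row totals [62, 28], col totals [24, 46, 20], n=90
χ² = (19−16.53)²/16.53 + (30−31.69)²/31.69 + (13−13.78)²/13.78 + (5−7.47)²/7.47 + (16−14.31)²/14.31 + (7−6.22)²/6.22 = 1.6133
df = 2
p-value (upper-tail) = 0.44634
At α=0.1: p ≥ α → fail to reject H₀

reject H₀: no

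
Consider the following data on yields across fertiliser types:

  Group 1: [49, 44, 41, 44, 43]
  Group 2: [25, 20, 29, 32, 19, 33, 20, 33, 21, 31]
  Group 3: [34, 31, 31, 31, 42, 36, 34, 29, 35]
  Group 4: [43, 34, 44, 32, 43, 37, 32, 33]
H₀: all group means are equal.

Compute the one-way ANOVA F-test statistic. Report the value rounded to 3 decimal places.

test statistic = 16.834

Group means [44.20, 26.30, 33.67, 37.25], grand mean 33.906
SSB = Σnᵢ(x̄ᵢ−x̄)² = 1198.319; SSW = ΣΣ(x−x̄ᵢ)² = 664.400
MSB = 1198.319/3 = 399.4396; MSW = 664.400/28 = 23.7286
F = MSB/MSW = 16.8337
df = (3, 28)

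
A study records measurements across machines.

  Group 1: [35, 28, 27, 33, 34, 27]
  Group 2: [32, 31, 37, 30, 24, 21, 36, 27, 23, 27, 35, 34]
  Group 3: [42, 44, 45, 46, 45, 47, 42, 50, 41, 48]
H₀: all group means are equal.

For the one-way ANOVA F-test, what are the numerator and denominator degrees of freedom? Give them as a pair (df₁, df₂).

k = 3 groups, N = 28 total
df = (k−1, N−k) = (3−1, 28−3) = (2, 25)

degrees of freedom = [2, 25]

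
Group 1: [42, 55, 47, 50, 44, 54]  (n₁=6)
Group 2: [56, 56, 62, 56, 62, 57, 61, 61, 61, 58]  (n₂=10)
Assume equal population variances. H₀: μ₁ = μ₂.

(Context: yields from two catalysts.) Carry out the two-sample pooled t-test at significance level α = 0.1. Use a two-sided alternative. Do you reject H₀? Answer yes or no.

x̄₁=48.667, s₁=5.279, n₁=6
x̄₂=59.000, s₂=2.625, n₂=10
s_p² = [5·5.279² + 9·2.625²]/14 = 14.3810
SE = √(s_p²·(1/6+1/10)) = 1.9583
t = (48.667−59.000)/1.9583 = -5.2767
df = 14
p-value (two-sided) = 0.00012
At α=0.1: p < α → reject H₀

reject H₀: yes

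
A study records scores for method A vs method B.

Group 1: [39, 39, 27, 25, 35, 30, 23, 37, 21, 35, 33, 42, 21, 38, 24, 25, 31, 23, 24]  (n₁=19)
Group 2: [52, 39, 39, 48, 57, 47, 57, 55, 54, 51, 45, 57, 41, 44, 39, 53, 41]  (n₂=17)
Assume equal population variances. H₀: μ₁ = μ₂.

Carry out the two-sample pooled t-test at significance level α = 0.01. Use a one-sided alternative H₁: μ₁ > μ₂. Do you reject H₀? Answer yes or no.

x̄₁=30.105, s₁=6.951, n₁=19
x̄₂=48.176, s₂=6.821, n₂=17
s_p² = [18·6.951² + 16·6.821²]/34 = 47.4782
SE = √(s_p²·(1/19+1/17)) = 2.3004
t = (30.105−48.176)/2.3004 = -7.8558
df = 34
p-value (one-sided, H₁ greater) = 1.00000
At α=0.01: p ≥ α → fail to reject H₀

reject H₀: no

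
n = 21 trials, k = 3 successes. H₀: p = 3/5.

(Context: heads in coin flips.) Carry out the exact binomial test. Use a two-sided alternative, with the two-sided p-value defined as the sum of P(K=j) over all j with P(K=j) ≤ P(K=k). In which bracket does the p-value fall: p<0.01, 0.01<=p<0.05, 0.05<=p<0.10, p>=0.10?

Exact binomial: n=21, k=3, p₀=3/5=0.6000
P(X=j) = C(n,j)·p₀^j·(1−p₀)^(n−j); p = Σ P(X=j) over j with P(X=j) ≤ P(X=3)
p-value (two-sided) = 0.00002
→ bracket: p<0.01

p-value bracket: p<0.01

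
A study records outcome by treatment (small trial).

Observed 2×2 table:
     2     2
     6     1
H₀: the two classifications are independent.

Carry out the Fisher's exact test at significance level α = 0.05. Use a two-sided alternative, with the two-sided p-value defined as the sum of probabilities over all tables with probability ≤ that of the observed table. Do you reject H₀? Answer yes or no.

Margins: r₁=4, r₂=7, c₁=8, c₂=3, n=11
p_obs = C(4,2)·C(7,6)/C(11,8); sum pmf over tables with pmf ≤ p_obs
p-value (two-sided) = 0.49091
At α=0.05: p ≥ α → fail to reject H₀

reject H₀: no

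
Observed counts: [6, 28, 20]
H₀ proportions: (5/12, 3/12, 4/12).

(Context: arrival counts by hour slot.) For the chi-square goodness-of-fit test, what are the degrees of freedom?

df = k − 1 = 3 − 1 = 2

degrees of freedom = 2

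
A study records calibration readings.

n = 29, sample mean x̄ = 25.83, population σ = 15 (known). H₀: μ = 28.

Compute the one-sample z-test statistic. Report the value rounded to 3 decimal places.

SE = σ/√n = 15/√29 = 2.7854
z = (x̄−μ₀)/SE = (25.83−28)/2.7854 = -0.7791

test statistic = -0.779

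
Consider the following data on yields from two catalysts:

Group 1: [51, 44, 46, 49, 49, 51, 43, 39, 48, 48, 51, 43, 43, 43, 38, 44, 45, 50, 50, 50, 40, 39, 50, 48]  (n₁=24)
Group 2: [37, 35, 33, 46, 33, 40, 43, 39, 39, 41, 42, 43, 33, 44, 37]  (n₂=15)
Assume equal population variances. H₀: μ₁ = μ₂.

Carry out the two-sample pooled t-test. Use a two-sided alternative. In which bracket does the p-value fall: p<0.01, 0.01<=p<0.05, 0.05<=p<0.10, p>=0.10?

x̄₁=45.917, s₁=4.232, n₁=24
x̄₂=39.000, s₂=4.243, n₂=15
s_p² = [23·4.232² + 14·4.243²]/37 = 17.9414
SE = √(s_p²·(1/24+1/15)) = 1.3942
t = (45.917−39.000)/1.3942 = 4.9612
df = 37
p-value (two-sided) = 0.00002
→ bracket: p<0.01

p-value bracket: p<0.01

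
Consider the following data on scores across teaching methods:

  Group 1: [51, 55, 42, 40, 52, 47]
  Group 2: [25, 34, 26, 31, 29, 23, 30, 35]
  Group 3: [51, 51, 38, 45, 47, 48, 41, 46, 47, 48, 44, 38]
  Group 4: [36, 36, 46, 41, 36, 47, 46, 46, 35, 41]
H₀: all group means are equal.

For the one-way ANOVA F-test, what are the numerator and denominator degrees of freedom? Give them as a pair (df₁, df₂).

k = 4 groups, N = 36 total
df = (k−1, N−k) = (4−1, 36−4) = (3, 32)

degrees of freedom = [3, 32]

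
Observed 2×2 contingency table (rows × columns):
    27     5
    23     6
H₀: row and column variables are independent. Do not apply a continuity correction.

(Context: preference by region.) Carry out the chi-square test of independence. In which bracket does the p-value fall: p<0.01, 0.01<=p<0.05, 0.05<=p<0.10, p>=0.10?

Row totals [32, 29], col totals [50, 11], n=61
χ² = (27−26.23)²/26.23 + (5−5.77)²/5.77 + (23−23.77)²/23.77 + (6−5.23)²/5.23 = 0.2640
df = 1
p-value (upper-tail) = 0.60738
→ bracket: p>=0.10

p-value bracket: p>=0.10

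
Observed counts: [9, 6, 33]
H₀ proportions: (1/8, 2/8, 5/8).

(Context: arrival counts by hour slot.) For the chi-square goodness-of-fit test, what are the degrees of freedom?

df = k − 1 = 3 − 1 = 2

degrees of freedom = 2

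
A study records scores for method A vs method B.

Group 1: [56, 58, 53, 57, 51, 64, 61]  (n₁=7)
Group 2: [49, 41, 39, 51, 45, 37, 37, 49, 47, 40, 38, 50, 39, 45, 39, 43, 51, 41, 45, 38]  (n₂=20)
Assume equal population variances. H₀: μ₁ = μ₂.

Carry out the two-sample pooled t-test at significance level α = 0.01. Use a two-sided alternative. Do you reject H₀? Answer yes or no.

reject H₀: yes

x̄₁=57.143, s₁=4.451, n₁=7
x̄₂=43.200, s₂=4.938, n₂=20
s_p² = [6·4.451² + 19·4.938²]/25 = 23.2823
SE = √(s_p²·(1/7+1/20)) = 2.1190
t = (57.143−43.200)/2.1190 = 6.5799
df = 25
p-value (two-sided) = 0.00000
At α=0.01: p < α → reject H₀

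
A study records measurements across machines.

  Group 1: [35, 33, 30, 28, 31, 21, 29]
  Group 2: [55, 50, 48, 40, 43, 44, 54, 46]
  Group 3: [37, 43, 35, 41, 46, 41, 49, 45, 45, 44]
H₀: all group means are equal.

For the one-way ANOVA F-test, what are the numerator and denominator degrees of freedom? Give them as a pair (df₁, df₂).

k = 3 groups, N = 25 total
df = (k−1, N−k) = (3−1, 25−3) = (2, 22)

degrees of freedom = [2, 22]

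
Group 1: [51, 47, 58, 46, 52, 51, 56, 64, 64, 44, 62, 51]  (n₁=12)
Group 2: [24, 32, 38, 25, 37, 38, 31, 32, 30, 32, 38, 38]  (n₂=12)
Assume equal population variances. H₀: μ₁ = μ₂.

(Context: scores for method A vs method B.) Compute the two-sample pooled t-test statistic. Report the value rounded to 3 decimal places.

test statistic = 8.472

x̄₁=53.833, s₁=6.926, n₁=12
x̄₂=32.917, s₂=5.017, n₂=12
s_p² = [11·6.926² + 11·5.017²]/22 = 36.5720
SE = √(s_p²·(1/12+1/12)) = 2.4689
t = (53.833−32.917)/2.4689 = 8.4722
df = 22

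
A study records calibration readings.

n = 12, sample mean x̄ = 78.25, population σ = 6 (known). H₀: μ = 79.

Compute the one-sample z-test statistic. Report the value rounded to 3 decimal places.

SE = σ/√n = 6/√12 = 1.7321
z = (x̄−μ₀)/SE = (78.25−79)/1.7321 = -0.4330

test statistic = -0.433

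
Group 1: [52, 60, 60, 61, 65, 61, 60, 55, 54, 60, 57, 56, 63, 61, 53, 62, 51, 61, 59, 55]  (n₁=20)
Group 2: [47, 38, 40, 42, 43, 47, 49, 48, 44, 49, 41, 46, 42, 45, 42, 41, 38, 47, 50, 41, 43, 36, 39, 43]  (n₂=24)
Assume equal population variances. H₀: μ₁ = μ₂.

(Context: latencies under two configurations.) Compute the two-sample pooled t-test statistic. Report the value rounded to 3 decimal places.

x̄₁=58.300, s₁=3.908, n₁=20
x̄₂=43.375, s₂=3.865, n₂=24
s_p² = [19·3.908² + 23·3.865²]/42 = 15.0911
SE = √(s_p²·(1/20+1/24)) = 1.1762
t = (58.300−43.375)/1.1762 = 12.6896
df = 42

test statistic = 12.690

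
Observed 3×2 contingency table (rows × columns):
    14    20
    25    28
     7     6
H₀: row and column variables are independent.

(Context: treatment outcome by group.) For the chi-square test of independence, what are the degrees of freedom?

degrees of freedom = 2

df = (r−1)(c−1) = (3−1)·(2−1) = 2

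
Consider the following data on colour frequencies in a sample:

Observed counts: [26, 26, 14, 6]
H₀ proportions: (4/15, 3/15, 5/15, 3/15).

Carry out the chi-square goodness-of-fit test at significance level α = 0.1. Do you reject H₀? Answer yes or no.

reject H₀: yes

n = 72; E_i = n·p_i = [19.20, 14.40, 24.00, 14.40]
χ² = (26−19.20)²/19.20 + (26−14.40)²/14.40 + (14−24.00)²/24.00 + (6−14.40)²/14.40 = 20.8194
df = 3
p-value (upper-tail) = 0.00011
At α=0.1: p < α → reject H₀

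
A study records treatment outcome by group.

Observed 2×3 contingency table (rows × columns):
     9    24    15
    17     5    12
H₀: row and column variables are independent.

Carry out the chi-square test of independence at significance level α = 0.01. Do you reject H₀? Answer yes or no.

Row totals [48, 34], col totals [26, 29, 27], n=82
χ² = (9−15.22)²/15.22 + (24−16.98)²/16.98 + (15−15.80)²/15.80 + (17−10.78)²/10.78 + (5−12.02)²/12.02 + (12−11.20)²/11.20 = 13.2388
df = 2
p-value (upper-tail) = 0.00133
At α=0.01: p < α → reject H₀

reject H₀: yes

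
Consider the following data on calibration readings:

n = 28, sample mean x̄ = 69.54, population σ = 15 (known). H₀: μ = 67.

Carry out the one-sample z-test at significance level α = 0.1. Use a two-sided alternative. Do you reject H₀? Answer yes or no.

reject H₀: no

SE = σ/√n = 15/√28 = 2.8347
z = (x̄−μ₀)/SE = (69.54−67)/2.8347 = 0.8960
p-value (two-sided) = 0.37024
At α=0.1: p ≥ α → fail to reject H₀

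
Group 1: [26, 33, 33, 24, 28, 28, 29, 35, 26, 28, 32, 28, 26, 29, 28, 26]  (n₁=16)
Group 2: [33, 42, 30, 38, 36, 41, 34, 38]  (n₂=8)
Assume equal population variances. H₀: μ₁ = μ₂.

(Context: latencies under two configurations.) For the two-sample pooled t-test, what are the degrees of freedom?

df = n₁ + n₂ − 2 = 16 + 8 − 2 = 22

degrees of freedom = 22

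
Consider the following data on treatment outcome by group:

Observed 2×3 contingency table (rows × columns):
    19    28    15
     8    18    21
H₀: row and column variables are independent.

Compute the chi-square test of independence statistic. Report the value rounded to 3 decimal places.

test statistic = 5.699

Row totals [62, 47], col totals [27, 46, 36], n=109
χ² = (19−15.36)²/15.36 + (28−26.17)²/26.17 + (15−20.48)²/20.48 + (8−11.64)²/11.64 + (18−19.83)²/19.83 + (21−15.52)²/15.52 = 5.6991
df = 2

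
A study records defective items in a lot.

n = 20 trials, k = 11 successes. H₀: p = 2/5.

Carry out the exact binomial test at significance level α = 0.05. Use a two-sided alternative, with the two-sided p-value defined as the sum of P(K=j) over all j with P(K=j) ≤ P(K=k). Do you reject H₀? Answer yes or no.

reject H₀: no

Exact binomial: n=20, k=11, p₀=2/5=0.4000
P(X=j) = C(n,j)·p₀^j·(1−p₀)^(n−j); p = Σ P(X=j) over j with P(X=j) ≤ P(X=11)
p-value (two-sided) = 0.17847
At α=0.05: p ≥ α → fail to reject H₀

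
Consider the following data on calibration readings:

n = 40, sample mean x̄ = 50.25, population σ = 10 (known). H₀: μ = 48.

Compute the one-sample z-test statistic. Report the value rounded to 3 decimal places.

test statistic = 1.423

SE = σ/√n = 10/√40 = 1.5811
z = (x̄−μ₀)/SE = (50.25−48)/1.5811 = 1.4230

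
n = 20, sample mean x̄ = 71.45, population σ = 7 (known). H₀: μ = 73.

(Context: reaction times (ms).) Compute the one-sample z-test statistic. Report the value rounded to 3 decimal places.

test statistic = -0.990

SE = σ/√n = 7/√20 = 1.5652
z = (x̄−μ₀)/SE = (71.45−73)/1.5652 = -0.9903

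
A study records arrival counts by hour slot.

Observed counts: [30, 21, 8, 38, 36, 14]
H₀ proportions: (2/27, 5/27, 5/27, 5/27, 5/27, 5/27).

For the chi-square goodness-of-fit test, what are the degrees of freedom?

df = k − 1 = 6 − 1 = 5

degrees of freedom = 5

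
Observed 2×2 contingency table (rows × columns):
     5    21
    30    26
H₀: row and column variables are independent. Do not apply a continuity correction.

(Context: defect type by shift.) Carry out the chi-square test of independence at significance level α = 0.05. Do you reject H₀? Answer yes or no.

Row totals [26, 56], col totals [35, 47], n=82
χ² = (5−11.10)²/11.10 + (21−14.90)²/14.90 + (30−23.90)²/23.90 + (26−32.10)²/32.10 = 8.5591
df = 1
p-value (upper-tail) = 0.00344
At α=0.05: p < α → reject H₀

reject H₀: yes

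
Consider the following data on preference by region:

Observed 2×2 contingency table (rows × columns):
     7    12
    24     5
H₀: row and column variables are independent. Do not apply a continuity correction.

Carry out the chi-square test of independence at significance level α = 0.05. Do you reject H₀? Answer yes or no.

reject H₀: yes

Row totals [19, 29], col totals [31, 17], n=48
χ² = (7−12.27)²/12.27 + (12−6.73)²/6.73 + (24−18.73)²/18.73 + (5−10.27)²/10.27 = 10.5808
df = 1
p-value (upper-tail) = 0.00114
At α=0.05: p < α → reject H₀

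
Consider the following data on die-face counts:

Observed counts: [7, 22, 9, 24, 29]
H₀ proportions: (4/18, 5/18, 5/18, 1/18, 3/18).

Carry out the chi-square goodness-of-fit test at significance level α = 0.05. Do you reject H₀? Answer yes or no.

reject H₀: yes

n = 91; E_i = n·p_i = [20.22, 25.28, 25.28, 5.06, 15.17]
χ² = (7−20.22)²/20.22 + (22−25.28)²/25.28 + (9−25.28)²/25.28 + (24−5.06)²/5.06 + (29−15.17)²/15.17 = 103.1593
df = 4
p-value (upper-tail) = 0.00000
At α=0.05: p < α → reject H₀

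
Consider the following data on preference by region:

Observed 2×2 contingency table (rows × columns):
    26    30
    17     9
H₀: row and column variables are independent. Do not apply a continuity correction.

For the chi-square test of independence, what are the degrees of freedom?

df = (r−1)(c−1) = (2−1)·(2−1) = 1

degrees of freedom = 1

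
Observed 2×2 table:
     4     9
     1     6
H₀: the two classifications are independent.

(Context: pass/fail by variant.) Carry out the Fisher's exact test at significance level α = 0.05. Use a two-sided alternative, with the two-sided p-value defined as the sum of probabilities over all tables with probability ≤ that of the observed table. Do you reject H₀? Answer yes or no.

Margins: r₁=13, r₂=7, c₁=5, c₂=15, n=20
p_obs = C(13,4)·C(7,1)/C(20,5); sum pmf over tables with pmf ≤ p_obs
p-value (two-sided) = 0.61262
At α=0.05: p ≥ α → fail to reject H₀

reject H₀: no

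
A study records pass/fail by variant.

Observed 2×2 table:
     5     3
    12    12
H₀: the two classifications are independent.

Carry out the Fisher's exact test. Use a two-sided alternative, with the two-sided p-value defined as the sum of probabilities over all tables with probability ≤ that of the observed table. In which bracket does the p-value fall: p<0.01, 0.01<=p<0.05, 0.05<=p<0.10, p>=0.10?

p-value bracket: p>=0.10

Margins: r₁=8, r₂=24, c₁=17, c₂=15, n=32
p_obs = C(8,5)·C(24,12)/C(32,17); sum pmf over tables with pmf ≤ p_obs
p-value (two-sided) = 0.69114
→ bracket: p>=0.10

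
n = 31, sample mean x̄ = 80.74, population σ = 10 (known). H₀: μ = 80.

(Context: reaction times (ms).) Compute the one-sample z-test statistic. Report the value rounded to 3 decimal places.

SE = σ/√n = 10/√31 = 1.7961
z = (x̄−μ₀)/SE = (80.74−80)/1.7961 = 0.4120

test statistic = 0.412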